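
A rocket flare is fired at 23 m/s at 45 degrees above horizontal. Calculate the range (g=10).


Given: v0 = 23 m/s, theta = 45 deg, g = 10 m/s^2
sin(2*45) = sin(90) = 1
Using R = v0^2 * sin(2*theta) / g
R = 23^2 * 1 / 10
R = 529 / 10
R = 529/10 m

529/10 m


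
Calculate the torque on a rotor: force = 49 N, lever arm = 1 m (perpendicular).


Given: F = 49 N, r = 1 m, angle = 90 deg (perpendicular)
Using tau = F * r * sin(90)
sin(90) = 1
tau = 49 * 1 * 1
tau = 49 Nm

49 Nm


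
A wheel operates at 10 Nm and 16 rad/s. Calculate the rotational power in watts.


Given: tau = 10 Nm, omega = 16 rad/s
Using P = tau * omega
P = 10 * 16
P = 160 W

160 W


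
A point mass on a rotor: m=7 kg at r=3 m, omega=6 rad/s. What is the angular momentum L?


Given: m = 7 kg, r = 3 m, omega = 6 rad/s
For a point mass: I = m*r^2
I = 7*3^2 = 7*9 = 63
L = I*omega = 63*6
L = 378 kg*m^2/s

378 kg*m^2/s


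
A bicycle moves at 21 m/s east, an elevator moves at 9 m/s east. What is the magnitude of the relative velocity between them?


Given: v_A = 21 m/s east, v_B = 9 m/s east
Both move in the same direction; relative speed = |v_A - v_B|
|21 - 9| = |12|
= 12 m/s

12 m/s


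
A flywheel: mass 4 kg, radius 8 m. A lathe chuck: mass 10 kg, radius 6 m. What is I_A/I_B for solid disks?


Given: M1=4 kg, R1=8 m, M2=10 kg, R2=6 m
For a disk: I = (1/2)*M*R^2, so I_A/I_B = (M1*R1^2)/(M2*R2^2)
M1*R1^2 = 4*64 = 256
M2*R2^2 = 10*36 = 360
I_A/I_B = 256/360 = 32/45

32/45


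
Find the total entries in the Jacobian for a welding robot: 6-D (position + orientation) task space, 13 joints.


Given: task space dimension = 6, joints = 13
Jacobian is a 6 x 13 matrix
Total entries = rows * columns
Total = 6 * 13
Total = 78

78


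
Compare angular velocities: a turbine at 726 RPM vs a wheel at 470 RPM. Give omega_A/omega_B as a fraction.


Given: RPM_A = 726, RPM_B = 470
omega = 2*pi*RPM/60, so omega_A/omega_B = RPM_A / RPM_B
omega_A/omega_B = 726 / 470
omega_A/omega_B = 363/235

363/235


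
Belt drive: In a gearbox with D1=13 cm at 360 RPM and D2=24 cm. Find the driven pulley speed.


Given: D1 = 13 cm, w1 = 360 RPM, D2 = 24 cm
Using D1*w1 = D2*w2
w2 = D1*w1 / D2
w2 = 13*360 / 24
w2 = 4680 / 24
w2 = 195 RPM

195 RPM


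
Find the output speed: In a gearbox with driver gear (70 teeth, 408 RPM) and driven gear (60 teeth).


Given: N1 = 70 teeth, w1 = 408 RPM, N2 = 60 teeth
Using N1*w1 = N2*w2
w2 = N1*w1 / N2
w2 = 70*408 / 60
w2 = 28560 / 60
w2 = 476 RPM

476 RPM


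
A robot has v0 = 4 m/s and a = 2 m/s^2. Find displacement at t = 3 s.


Given: v0 = 4 m/s, a = 2 m/s^2, t = 3 s
Using s = v0*t + (1/2)*a*t^2
s = 4*3 + (1/2)*2*3^2
s = 12 + (1/2)*18
s = 12 + 9
s = 21

21 m


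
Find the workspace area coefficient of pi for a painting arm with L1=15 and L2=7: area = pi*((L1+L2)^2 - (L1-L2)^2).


Given: L1 = 15, L2 = 7
(L1+L2)^2 = (22)^2 = 484
(L1-L2)^2 = (8)^2 = 64
Difference = 484 - 64 = 420
This equals 4*L1*L2 = 4*15*7 = 420
Workspace area = 420*pi

420


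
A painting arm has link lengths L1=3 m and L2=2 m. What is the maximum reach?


Given: L1 = 3 m, L2 = 2 m
For a 2-link planar arm, max reach = L1 + L2 (fully extended)
Max reach = 3 + 2
Max reach = 5 m

5 m


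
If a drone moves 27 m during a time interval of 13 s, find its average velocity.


Given: distance d = 27 m, time t = 13 s
Using v = d / t
v = 27 / 13
v = 27/13 m/s

27/13 m/s


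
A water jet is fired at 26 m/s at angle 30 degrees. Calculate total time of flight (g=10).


Given: v0 = 26 m/s, theta = 30 deg, g = 10 m/s^2
sin(30) = 1/2
Using T = 2*v0*sin(theta) / g
T = 2*26*1/2 / 10
T = 26 / 10
T = 13/5 s

13/5 s


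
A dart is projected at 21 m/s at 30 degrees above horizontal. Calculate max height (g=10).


Given: v0 = 21 m/s, theta = 30 deg, g = 10 m/s^2
sin^2(30) = 1/4
Using H = v0^2 * sin^2(theta) / (2*g)
H = 21^2 * 1/4 / (2*10)
H = 441 * 1/4 / 20
H = 441/4 / 20
H = 441/80 m

441/80 m


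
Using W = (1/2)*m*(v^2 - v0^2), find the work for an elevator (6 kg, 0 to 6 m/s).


Given: m = 6 kg, v0 = 0 m/s, v = 6 m/s
Using W = (1/2)*m*(v^2 - v0^2)
v^2 = 6^2 = 36
v0^2 = 0^2 = 0
v^2 - v0^2 = 36 - 0 = 36
W = (1/2)*6*36 = 108 J

108 J


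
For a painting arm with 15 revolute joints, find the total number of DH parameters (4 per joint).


Given: 15 joints, 4 DH parameters per joint (d, theta, a, alpha)
Total DH parameters = number_of_joints * 4
Total = 15 * 4
Total = 60

60


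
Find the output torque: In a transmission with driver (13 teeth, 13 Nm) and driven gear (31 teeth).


Given: N1 = 13, N2 = 31, T1 = 13 Nm
Using T2/T1 = N2/N1
T2 = T1 * N2 / N1
T2 = 13 * 31 / 13
T2 = 403 / 13
T2 = 31 Nm

31 Nm


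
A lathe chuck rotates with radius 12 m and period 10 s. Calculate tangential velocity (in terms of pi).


Given: radius r = 12 m, period T = 10 s
Using v = 2*pi*r / T
v = 2*pi*12 / 10
v = 24*pi / 10
v = 12/5*pi m/s

12/5*pi m/s


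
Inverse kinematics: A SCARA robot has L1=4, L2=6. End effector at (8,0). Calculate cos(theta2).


Given: L1 = 4, L2 = 6, target (x, y) = (8, 0)
Using cos(theta2) = (x^2 + y^2 - L1^2 - L2^2) / (2*L1*L2)
x^2 + y^2 = 8^2 + 0 = 64
L1^2 + L2^2 = 16 + 36 = 52
Numerator = 64 - 52 = 12
Denominator = 2*4*6 = 48
cos(theta2) = 12/48 = 1/4

1/4


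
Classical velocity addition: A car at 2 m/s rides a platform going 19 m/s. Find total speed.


Given: object velocity = 2 m/s, platform velocity = 19 m/s (same direction)
Using classical velocity addition: v_total = v_object + v_platform
v_total = 2 + 19
v_total = 21 m/s

21 m/s


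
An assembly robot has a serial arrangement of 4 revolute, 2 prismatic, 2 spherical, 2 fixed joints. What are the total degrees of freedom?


Given: serial robot with 4 revolute, 2 prismatic, 2 spherical, 2 fixed joints
DOF contribution per joint type: revolute=1, prismatic=1, spherical=3, fixed=0
DOF = 4*1 + 2*1 + 2*3 + 2*0
DOF = 12

12


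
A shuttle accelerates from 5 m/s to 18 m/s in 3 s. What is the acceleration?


Given: initial velocity v0 = 5 m/s, final velocity v = 18 m/s, time t = 3 s
Using a = (v - v0) / t
a = (18 - 5) / 3
a = 13 / 3
a = 13/3 m/s^2

13/3 m/s^2


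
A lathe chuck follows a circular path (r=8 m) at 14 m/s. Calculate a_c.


Given: v = 14 m/s, r = 8 m
Using a_c = v^2 / r
a_c = 14^2 / 8
a_c = 196 / 8
a_c = 49/2 m/s^2

49/2 m/s^2


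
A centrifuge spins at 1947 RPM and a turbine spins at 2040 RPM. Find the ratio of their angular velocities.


Given: RPM_A = 1947, RPM_B = 2040
omega = 2*pi*RPM/60, so omega_A/omega_B = RPM_A / RPM_B
omega_A/omega_B = 1947 / 2040
omega_A/omega_B = 649/680

649/680


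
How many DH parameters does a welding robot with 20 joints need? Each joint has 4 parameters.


Given: 20 joints, 4 DH parameters per joint (d, theta, a, alpha)
Total DH parameters = number_of_joints * 4
Total = 20 * 4
Total = 80

80


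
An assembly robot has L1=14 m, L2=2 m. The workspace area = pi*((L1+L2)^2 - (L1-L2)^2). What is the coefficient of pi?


Given: L1 = 14, L2 = 2
(L1+L2)^2 = (16)^2 = 256
(L1-L2)^2 = (12)^2 = 144
Difference = 256 - 144 = 112
This equals 4*L1*L2 = 4*14*2 = 112
Workspace area = 112*pi

112


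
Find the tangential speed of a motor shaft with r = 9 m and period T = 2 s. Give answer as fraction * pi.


Given: radius r = 9 m, period T = 2 s
Using v = 2*pi*r / T
v = 2*pi*9 / 2
v = 18*pi / 2
v = 9*pi m/s

9*pi m/s


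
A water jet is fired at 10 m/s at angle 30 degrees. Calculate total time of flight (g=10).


Given: v0 = 10 m/s, theta = 30 deg, g = 10 m/s^2
sin(30) = 1/2
Using T = 2*v0*sin(theta) / g
T = 2*10*1/2 / 10
T = 10 / 10
T = 1 s

1 s


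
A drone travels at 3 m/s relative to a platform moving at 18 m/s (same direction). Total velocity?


Given: object velocity = 3 m/s, platform velocity = 18 m/s (same direction)
Using classical velocity addition: v_total = v_object + v_platform
v_total = 3 + 18
v_total = 21 m/s

21 m/s


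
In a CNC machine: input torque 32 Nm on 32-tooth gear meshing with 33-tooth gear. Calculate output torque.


Given: N1 = 32, N2 = 33, T1 = 32 Nm
Using T2/T1 = N2/N1
T2 = T1 * N2 / N1
T2 = 32 * 33 / 32
T2 = 1056 / 32
T2 = 33 Nm

33 Nm


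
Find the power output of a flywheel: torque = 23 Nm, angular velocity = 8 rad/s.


Given: tau = 23 Nm, omega = 8 rad/s
Using P = tau * omega
P = 23 * 8
P = 184 W

184 W


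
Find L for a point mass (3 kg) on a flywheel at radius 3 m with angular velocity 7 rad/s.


Given: m = 3 kg, r = 3 m, omega = 7 rad/s
For a point mass: I = m*r^2
I = 3*3^2 = 3*9 = 27
L = I*omega = 27*7
L = 189 kg*m^2/s

189 kg*m^2/s


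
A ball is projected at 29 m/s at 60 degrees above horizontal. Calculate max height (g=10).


Given: v0 = 29 m/s, theta = 60 deg, g = 10 m/s^2
sin^2(60) = 3/4
Using H = v0^2 * sin^2(theta) / (2*g)
H = 29^2 * 3/4 / (2*10)
H = 841 * 3/4 / 20
H = 2523/4 / 20
H = 2523/80 m

2523/80 m


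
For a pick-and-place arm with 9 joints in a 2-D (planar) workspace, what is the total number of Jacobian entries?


Given: task space dimension = 2, joints = 9
Jacobian is a 2 x 9 matrix
Total entries = rows * columns
Total = 2 * 9
Total = 18

18


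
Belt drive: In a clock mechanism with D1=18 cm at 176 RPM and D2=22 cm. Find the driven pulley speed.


Given: D1 = 18 cm, w1 = 176 RPM, D2 = 22 cm
Using D1*w1 = D2*w2
w2 = D1*w1 / D2
w2 = 18*176 / 22
w2 = 3168 / 22
w2 = 144 RPM

144 RPM


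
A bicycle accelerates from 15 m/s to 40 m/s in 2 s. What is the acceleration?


Given: initial velocity v0 = 15 m/s, final velocity v = 40 m/s, time t = 2 s
Using a = (v - v0) / t
a = (40 - 15) / 2
a = 25 / 2
a = 25/2 m/s^2

25/2 m/s^2


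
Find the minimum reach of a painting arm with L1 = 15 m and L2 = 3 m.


Given: L1 = 15 m, L2 = 3 m
For a 2-link planar arm, min reach = |L1 - L2| (second link folded back)
Min reach = |15 - 3|
Min reach = 12 m

12 m


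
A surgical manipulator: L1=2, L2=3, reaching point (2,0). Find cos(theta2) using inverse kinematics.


Given: L1 = 2, L2 = 3, target (x, y) = (2, 0)
Using cos(theta2) = (x^2 + y^2 - L1^2 - L2^2) / (2*L1*L2)
x^2 + y^2 = 2^2 + 0 = 4
L1^2 + L2^2 = 4 + 9 = 13
Numerator = 4 - 13 = -9
Denominator = 2*2*3 = 12
cos(theta2) = -9/12 = -3/4

-3/4


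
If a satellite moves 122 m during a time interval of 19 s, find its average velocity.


Given: distance d = 122 m, time t = 19 s
Using v = d / t
v = 122 / 19
v = 122/19 m/s

122/19 m/s


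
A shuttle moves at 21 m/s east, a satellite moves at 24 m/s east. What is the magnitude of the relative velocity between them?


Given: v_A = 21 m/s east, v_B = 24 m/s east
Both move in the same direction; relative speed = |v_A - v_B|
|21 - 24| = |-3|
= 3 m/s

3 m/s


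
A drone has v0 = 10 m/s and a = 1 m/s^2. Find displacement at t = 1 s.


Given: v0 = 10 m/s, a = 1 m/s^2, t = 1 s
Using s = v0*t + (1/2)*a*t^2
s = 10*1 + (1/2)*1*1^2
s = 10 + (1/2)*1
s = 10 + 1/2
s = 21/2

21/2 m


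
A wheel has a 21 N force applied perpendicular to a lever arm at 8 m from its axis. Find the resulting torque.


Given: F = 21 N, r = 8 m, angle = 90 deg (perpendicular)
Using tau = F * r * sin(90)
sin(90) = 1
tau = 21 * 8 * 1
tau = 168 Nm

168 Nm


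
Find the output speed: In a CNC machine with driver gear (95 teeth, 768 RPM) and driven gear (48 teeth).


Given: N1 = 95 teeth, w1 = 768 RPM, N2 = 48 teeth
Using N1*w1 = N2*w2
w2 = N1*w1 / N2
w2 = 95*768 / 48
w2 = 72960 / 48
w2 = 1520 RPM

1520 RPM


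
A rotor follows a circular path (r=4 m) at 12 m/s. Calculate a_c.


Given: v = 12 m/s, r = 4 m
Using a_c = v^2 / r
a_c = 12^2 / 4
a_c = 144 / 4
a_c = 36 m/s^2

36 m/s^2


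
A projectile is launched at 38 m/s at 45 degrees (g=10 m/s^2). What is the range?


Given: v0 = 38 m/s, theta = 45 deg, g = 10 m/s^2
sin(2*45) = sin(90) = 1
Using R = v0^2 * sin(2*theta) / g
R = 38^2 * 1 / 10
R = 1444 / 10
R = 722/5 m

722/5 m


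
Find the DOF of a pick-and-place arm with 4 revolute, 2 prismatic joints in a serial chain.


Given: serial robot with 4 revolute, 2 prismatic joints
DOF contribution per joint type: revolute=1, prismatic=1, spherical=3, fixed=0
DOF = 4*1 + 2*1
DOF = 6

6


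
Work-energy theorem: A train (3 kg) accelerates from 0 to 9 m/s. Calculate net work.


Given: m = 3 kg, v0 = 0 m/s, v = 9 m/s
Using W = (1/2)*m*(v^2 - v0^2)
v^2 = 9^2 = 81
v0^2 = 0^2 = 0
v^2 - v0^2 = 81 - 0 = 81
W = (1/2)*3*81 = 243/2 J

243/2 J


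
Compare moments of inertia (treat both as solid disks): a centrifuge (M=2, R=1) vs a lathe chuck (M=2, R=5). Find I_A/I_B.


Given: M1=2 kg, R1=1 m, M2=2 kg, R2=5 m
For a disk: I = (1/2)*M*R^2, so I_A/I_B = (M1*R1^2)/(M2*R2^2)
M1*R1^2 = 2*1 = 2
M2*R2^2 = 2*25 = 50
I_A/I_B = 2/50 = 1/25

1/25


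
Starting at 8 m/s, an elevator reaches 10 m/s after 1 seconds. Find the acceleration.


Given: initial velocity v0 = 8 m/s, final velocity v = 10 m/s, time t = 1 s
Using a = (v - v0) / t
a = (10 - 8) / 1
a = 2 / 1
a = 2 m/s^2

2 m/s^2


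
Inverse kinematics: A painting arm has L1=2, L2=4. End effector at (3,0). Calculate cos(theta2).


Given: L1 = 2, L2 = 4, target (x, y) = (3, 0)
Using cos(theta2) = (x^2 + y^2 - L1^2 - L2^2) / (2*L1*L2)
x^2 + y^2 = 3^2 + 0 = 9
L1^2 + L2^2 = 4 + 16 = 20
Numerator = 9 - 20 = -11
Denominator = 2*2*4 = 16
cos(theta2) = -11/16 = -11/16

-11/16


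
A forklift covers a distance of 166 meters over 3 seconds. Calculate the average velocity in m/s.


Given: distance d = 166 m, time t = 3 s
Using v = d / t
v = 166 / 3
v = 166/3 m/s

166/3 m/s


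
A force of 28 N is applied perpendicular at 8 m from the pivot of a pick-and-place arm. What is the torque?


Given: F = 28 N, r = 8 m, angle = 90 deg (perpendicular)
Using tau = F * r * sin(90)
sin(90) = 1
tau = 28 * 8 * 1
tau = 224 Nm

224 Nm


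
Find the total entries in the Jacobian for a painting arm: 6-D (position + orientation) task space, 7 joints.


Given: task space dimension = 6, joints = 7
Jacobian is a 6 x 7 matrix
Total entries = rows * columns
Total = 6 * 7
Total = 42

42


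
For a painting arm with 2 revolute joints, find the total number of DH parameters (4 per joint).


Given: 2 joints, 4 DH parameters per joint (d, theta, a, alpha)
Total DH parameters = number_of_joints * 4
Total = 2 * 4
Total = 8

8


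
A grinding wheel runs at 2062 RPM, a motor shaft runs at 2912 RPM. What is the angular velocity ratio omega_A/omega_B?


Given: RPM_A = 2062, RPM_B = 2912
omega = 2*pi*RPM/60, so omega_A/omega_B = RPM_A / RPM_B
omega_A/omega_B = 2062 / 2912
omega_A/omega_B = 1031/1456

1031/1456


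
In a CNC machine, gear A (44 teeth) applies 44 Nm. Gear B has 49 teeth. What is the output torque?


Given: N1 = 44, N2 = 49, T1 = 44 Nm
Using T2/T1 = N2/N1
T2 = T1 * N2 / N1
T2 = 44 * 49 / 44
T2 = 2156 / 44
T2 = 49 Nm

49 Nm


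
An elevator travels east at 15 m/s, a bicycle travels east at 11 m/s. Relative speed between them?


Given: v_A = 15 m/s east, v_B = 11 m/s east
Both move in the same direction; relative speed = |v_A - v_B|
|15 - 11| = |4|
= 4 m/s

4 m/s


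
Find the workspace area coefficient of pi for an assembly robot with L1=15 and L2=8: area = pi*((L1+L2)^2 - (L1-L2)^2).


Given: L1 = 15, L2 = 8
(L1+L2)^2 = (23)^2 = 529
(L1-L2)^2 = (7)^2 = 49
Difference = 529 - 49 = 480
This equals 4*L1*L2 = 4*15*8 = 480
Workspace area = 480*pi

480


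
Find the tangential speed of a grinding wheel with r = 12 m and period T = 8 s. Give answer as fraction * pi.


Given: radius r = 12 m, period T = 8 s
Using v = 2*pi*r / T
v = 2*pi*12 / 8
v = 24*pi / 8
v = 3*pi m/s

3*pi m/s


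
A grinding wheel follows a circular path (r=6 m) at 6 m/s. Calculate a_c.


Given: v = 6 m/s, r = 6 m
Using a_c = v^2 / r
a_c = 6^2 / 6
a_c = 36 / 6
a_c = 6 m/s^2

6 m/s^2


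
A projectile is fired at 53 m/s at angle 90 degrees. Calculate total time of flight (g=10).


Given: v0 = 53 m/s, theta = 90 deg, g = 10 m/s^2
sin(90) = 1
Using T = 2*v0*sin(theta) / g
T = 2*53*1 / 10
T = 106 / 10
T = 53/5 s

53/5 s


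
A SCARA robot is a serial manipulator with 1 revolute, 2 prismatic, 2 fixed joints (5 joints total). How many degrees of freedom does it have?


Given: serial robot with 1 revolute, 2 prismatic, 2 fixed joints
DOF contribution per joint type: revolute=1, prismatic=1, spherical=3, fixed=0
DOF = 1*1 + 2*1 + 2*0
DOF = 3

3


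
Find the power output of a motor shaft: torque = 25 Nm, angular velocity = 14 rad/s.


Given: tau = 25 Nm, omega = 14 rad/s
Using P = tau * omega
P = 25 * 14
P = 350 W

350 W


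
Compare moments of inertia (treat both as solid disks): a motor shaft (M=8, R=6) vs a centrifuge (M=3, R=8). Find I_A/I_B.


Given: M1=8 kg, R1=6 m, M2=3 kg, R2=8 m
For a disk: I = (1/2)*M*R^2, so I_A/I_B = (M1*R1^2)/(M2*R2^2)
M1*R1^2 = 8*36 = 288
M2*R2^2 = 3*64 = 192
I_A/I_B = 288/192 = 3/2

3/2


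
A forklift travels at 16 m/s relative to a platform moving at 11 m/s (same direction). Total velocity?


Given: object velocity = 16 m/s, platform velocity = 11 m/s (same direction)
Using classical velocity addition: v_total = v_object + v_platform
v_total = 16 + 11
v_total = 27 m/s

27 m/s


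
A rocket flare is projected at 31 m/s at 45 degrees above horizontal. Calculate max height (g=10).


Given: v0 = 31 m/s, theta = 45 deg, g = 10 m/s^2
sin^2(45) = 1/2
Using H = v0^2 * sin^2(theta) / (2*g)
H = 31^2 * 1/2 / (2*10)
H = 961 * 1/2 / 20
H = 961/2 / 20
H = 961/40 m

961/40 m


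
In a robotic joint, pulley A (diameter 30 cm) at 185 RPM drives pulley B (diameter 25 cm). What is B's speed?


Given: D1 = 30 cm, w1 = 185 RPM, D2 = 25 cm
Using D1*w1 = D2*w2
w2 = D1*w1 / D2
w2 = 30*185 / 25
w2 = 5550 / 25
w2 = 222 RPM

222 RPM


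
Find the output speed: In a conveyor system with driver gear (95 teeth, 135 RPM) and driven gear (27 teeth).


Given: N1 = 95 teeth, w1 = 135 RPM, N2 = 27 teeth
Using N1*w1 = N2*w2
w2 = N1*w1 / N2
w2 = 95*135 / 27
w2 = 12825 / 27
w2 = 475 RPM

475 RPM


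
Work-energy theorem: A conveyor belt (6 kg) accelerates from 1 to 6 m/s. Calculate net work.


Given: m = 6 kg, v0 = 1 m/s, v = 6 m/s
Using W = (1/2)*m*(v^2 - v0^2)
v^2 = 6^2 = 36
v0^2 = 1^2 = 1
v^2 - v0^2 = 36 - 1 = 35
W = (1/2)*6*35 = 105 J

105 J


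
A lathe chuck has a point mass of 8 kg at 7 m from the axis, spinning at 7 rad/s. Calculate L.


Given: m = 8 kg, r = 7 m, omega = 7 rad/s
For a point mass: I = m*r^2
I = 8*7^2 = 8*49 = 392
L = I*omega = 392*7
L = 2744 kg*m^2/s

2744 kg*m^2/s


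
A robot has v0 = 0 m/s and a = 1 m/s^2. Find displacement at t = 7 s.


Given: v0 = 0 m/s, a = 1 m/s^2, t = 7 s
Using s = v0*t + (1/2)*a*t^2
s = 0*7 + (1/2)*1*7^2
s = 0 + (1/2)*49
s = 0 + 49/2
s = 49/2

49/2 m


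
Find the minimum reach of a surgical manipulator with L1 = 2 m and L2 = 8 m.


Given: L1 = 2 m, L2 = 8 m
For a 2-link planar arm, min reach = |L1 - L2| (second link folded back)
Min reach = |2 - 8|
Min reach = 6 m

6 m


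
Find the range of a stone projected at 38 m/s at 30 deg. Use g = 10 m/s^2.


Given: v0 = 38 m/s, theta = 30 deg, g = 10 m/s^2
sin(2*30) = sin(60) = sqrt(3)/2
Using R = v0^2 * sin(2*theta) / g
R = 38^2 * (sqrt(3)/2) / 10
R = 1444 * sqrt(3) / 20
R = 361/5*sqrt(3) m

361/5*sqrt(3) m


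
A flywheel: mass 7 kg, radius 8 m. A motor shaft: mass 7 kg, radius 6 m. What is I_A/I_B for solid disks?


Given: M1=7 kg, R1=8 m, M2=7 kg, R2=6 m
For a disk: I = (1/2)*M*R^2, so I_A/I_B = (M1*R1^2)/(M2*R2^2)
M1*R1^2 = 7*64 = 448
M2*R2^2 = 7*36 = 252
I_A/I_B = 448/252 = 16/9

16/9


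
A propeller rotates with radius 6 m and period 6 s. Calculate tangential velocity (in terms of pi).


Given: radius r = 6 m, period T = 6 s
Using v = 2*pi*r / T
v = 2*pi*6 / 6
v = 12*pi / 6
v = 2*pi m/s

2*pi m/s


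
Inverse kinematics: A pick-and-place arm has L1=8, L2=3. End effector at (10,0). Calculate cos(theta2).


Given: L1 = 8, L2 = 3, target (x, y) = (10, 0)
Using cos(theta2) = (x^2 + y^2 - L1^2 - L2^2) / (2*L1*L2)
x^2 + y^2 = 10^2 + 0 = 100
L1^2 + L2^2 = 64 + 9 = 73
Numerator = 100 - 73 = 27
Denominator = 2*8*3 = 48
cos(theta2) = 27/48 = 9/16

9/16


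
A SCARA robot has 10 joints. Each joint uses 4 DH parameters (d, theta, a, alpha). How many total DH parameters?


Given: 10 joints, 4 DH parameters per joint (d, theta, a, alpha)
Total DH parameters = number_of_joints * 4
Total = 10 * 4
Total = 40

40


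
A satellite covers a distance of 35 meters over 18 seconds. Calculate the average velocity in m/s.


Given: distance d = 35 m, time t = 18 s
Using v = d / t
v = 35 / 18
v = 35/18 m/s

35/18 m/s


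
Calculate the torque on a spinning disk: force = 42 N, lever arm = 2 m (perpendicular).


Given: F = 42 N, r = 2 m, angle = 90 deg (perpendicular)
Using tau = F * r * sin(90)
sin(90) = 1
tau = 42 * 2 * 1
tau = 84 Nm

84 Nm


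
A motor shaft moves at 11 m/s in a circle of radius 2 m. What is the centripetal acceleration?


Given: v = 11 m/s, r = 2 m
Using a_c = v^2 / r
a_c = 11^2 / 2
a_c = 121 / 2
a_c = 121/2 m/s^2

121/2 m/s^2


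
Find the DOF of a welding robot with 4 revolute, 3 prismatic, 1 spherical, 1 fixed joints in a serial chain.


Given: serial robot with 4 revolute, 3 prismatic, 1 spherical, 1 fixed joints
DOF contribution per joint type: revolute=1, prismatic=1, spherical=3, fixed=0
DOF = 4*1 + 3*1 + 1*3 + 1*0
DOF = 10

10


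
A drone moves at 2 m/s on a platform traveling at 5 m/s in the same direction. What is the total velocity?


Given: object velocity = 2 m/s, platform velocity = 5 m/s (same direction)
Using classical velocity addition: v_total = v_object + v_platform
v_total = 2 + 5
v_total = 7 m/s

7 m/s


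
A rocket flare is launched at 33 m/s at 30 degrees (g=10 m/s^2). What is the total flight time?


Given: v0 = 33 m/s, theta = 30 deg, g = 10 m/s^2
sin(30) = 1/2
Using T = 2*v0*sin(theta) / g
T = 2*33*1/2 / 10
T = 33 / 10
T = 33/10 s

33/10 s


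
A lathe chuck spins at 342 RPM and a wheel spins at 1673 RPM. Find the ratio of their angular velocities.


Given: RPM_A = 342, RPM_B = 1673
omega = 2*pi*RPM/60, so omega_A/omega_B = RPM_A / RPM_B
omega_A/omega_B = 342 / 1673
omega_A/omega_B = 342/1673

342/1673


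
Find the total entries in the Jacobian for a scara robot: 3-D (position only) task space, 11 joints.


Given: task space dimension = 3, joints = 11
Jacobian is a 3 x 11 matrix
Total entries = rows * columns
Total = 3 * 11
Total = 33

33


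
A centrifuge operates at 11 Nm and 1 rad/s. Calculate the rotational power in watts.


Given: tau = 11 Nm, omega = 1 rad/s
Using P = tau * omega
P = 11 * 1
P = 11 W

11 W


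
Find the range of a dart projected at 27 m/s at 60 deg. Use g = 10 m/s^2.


Given: v0 = 27 m/s, theta = 60 deg, g = 10 m/s^2
sin(2*60) = sin(120) = sqrt(3)/2
Using R = v0^2 * sin(2*theta) / g
R = 27^2 * (sqrt(3)/2) / 10
R = 729 * sqrt(3) / 20
R = 729/20*sqrt(3) m

729/20*sqrt(3) m


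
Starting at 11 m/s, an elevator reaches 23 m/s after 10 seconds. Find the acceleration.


Given: initial velocity v0 = 11 m/s, final velocity v = 23 m/s, time t = 10 s
Using a = (v - v0) / t
a = (23 - 11) / 10
a = 12 / 10
a = 6/5 m/s^2

6/5 m/s^2


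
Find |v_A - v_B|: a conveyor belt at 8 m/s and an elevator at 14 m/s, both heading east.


Given: v_A = 8 m/s east, v_B = 14 m/s east
Both move in the same direction; relative speed = |v_A - v_B|
|8 - 14| = |-6|
= 6 m/s

6 m/s


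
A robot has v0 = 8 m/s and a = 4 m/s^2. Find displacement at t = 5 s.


Given: v0 = 8 m/s, a = 4 m/s^2, t = 5 s
Using s = v0*t + (1/2)*a*t^2
s = 8*5 + (1/2)*4*5^2
s = 40 + (1/2)*100
s = 40 + 50
s = 90

90 m


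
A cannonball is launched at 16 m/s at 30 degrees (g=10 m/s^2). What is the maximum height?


Given: v0 = 16 m/s, theta = 30 deg, g = 10 m/s^2
sin^2(30) = 1/4
Using H = v0^2 * sin^2(theta) / (2*g)
H = 16^2 * 1/4 / (2*10)
H = 256 * 1/4 / 20
H = 64 / 20
H = 16/5 m

16/5 m


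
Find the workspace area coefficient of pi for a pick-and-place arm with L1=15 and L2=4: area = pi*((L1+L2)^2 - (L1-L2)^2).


Given: L1 = 15, L2 = 4
(L1+L2)^2 = (19)^2 = 361
(L1-L2)^2 = (11)^2 = 121
Difference = 361 - 121 = 240
This equals 4*L1*L2 = 4*15*4 = 240
Workspace area = 240*pi

240


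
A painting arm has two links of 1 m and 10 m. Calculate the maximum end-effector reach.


Given: L1 = 1 m, L2 = 10 m
For a 2-link planar arm, max reach = L1 + L2 (fully extended)
Max reach = 1 + 10
Max reach = 11 m

11 m


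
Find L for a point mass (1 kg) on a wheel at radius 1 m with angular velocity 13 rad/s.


Given: m = 1 kg, r = 1 m, omega = 13 rad/s
For a point mass: I = m*r^2
I = 1*1^2 = 1*1 = 1
L = I*omega = 1*13
L = 13 kg*m^2/s

13 kg*m^2/s


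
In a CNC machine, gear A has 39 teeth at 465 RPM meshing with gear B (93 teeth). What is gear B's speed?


Given: N1 = 39 teeth, w1 = 465 RPM, N2 = 93 teeth
Using N1*w1 = N2*w2
w2 = N1*w1 / N2
w2 = 39*465 / 93
w2 = 18135 / 93
w2 = 195 RPM

195 RPM


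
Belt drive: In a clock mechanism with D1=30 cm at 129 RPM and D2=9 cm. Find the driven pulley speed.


Given: D1 = 30 cm, w1 = 129 RPM, D2 = 9 cm
Using D1*w1 = D2*w2
w2 = D1*w1 / D2
w2 = 30*129 / 9
w2 = 3870 / 9
w2 = 430 RPM

430 RPM


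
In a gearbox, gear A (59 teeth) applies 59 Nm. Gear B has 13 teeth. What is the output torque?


Given: N1 = 59, N2 = 13, T1 = 59 Nm
Using T2/T1 = N2/N1
T2 = T1 * N2 / N1
T2 = 59 * 13 / 59
T2 = 767 / 59
T2 = 13 Nm

13 Nm


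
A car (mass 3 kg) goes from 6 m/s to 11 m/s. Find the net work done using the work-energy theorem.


Given: m = 3 kg, v0 = 6 m/s, v = 11 m/s
Using W = (1/2)*m*(v^2 - v0^2)
v^2 = 11^2 = 121
v0^2 = 6^2 = 36
v^2 - v0^2 = 121 - 36 = 85
W = (1/2)*3*85 = 255/2 J

255/2 J


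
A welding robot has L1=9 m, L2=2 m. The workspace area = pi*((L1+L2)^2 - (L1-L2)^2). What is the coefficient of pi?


Given: L1 = 9, L2 = 2
(L1+L2)^2 = (11)^2 = 121
(L1-L2)^2 = (7)^2 = 49
Difference = 121 - 49 = 72
This equals 4*L1*L2 = 4*9*2 = 72
Workspace area = 72*pi

72


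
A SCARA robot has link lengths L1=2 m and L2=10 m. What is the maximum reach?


Given: L1 = 2 m, L2 = 10 m
For a 2-link planar arm, max reach = L1 + L2 (fully extended)
Max reach = 2 + 10
Max reach = 12 m

12 m


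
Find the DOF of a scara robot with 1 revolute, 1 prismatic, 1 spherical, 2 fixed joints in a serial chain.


Given: serial robot with 1 revolute, 1 prismatic, 1 spherical, 2 fixed joints
DOF contribution per joint type: revolute=1, prismatic=1, spherical=3, fixed=0
DOF = 1*1 + 1*1 + 1*3 + 2*0
DOF = 5

5


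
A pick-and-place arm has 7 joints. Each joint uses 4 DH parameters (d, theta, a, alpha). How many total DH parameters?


Given: 7 joints, 4 DH parameters per joint (d, theta, a, alpha)
Total DH parameters = number_of_joints * 4
Total = 7 * 4
Total = 28

28


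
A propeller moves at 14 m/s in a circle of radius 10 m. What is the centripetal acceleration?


Given: v = 14 m/s, r = 10 m
Using a_c = v^2 / r
a_c = 14^2 / 10
a_c = 196 / 10
a_c = 98/5 m/s^2

98/5 m/s^2


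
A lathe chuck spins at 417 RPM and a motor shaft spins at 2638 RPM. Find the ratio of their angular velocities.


Given: RPM_A = 417, RPM_B = 2638
omega = 2*pi*RPM/60, so omega_A/omega_B = RPM_A / RPM_B
omega_A/omega_B = 417 / 2638
omega_A/omega_B = 417/2638

417/2638


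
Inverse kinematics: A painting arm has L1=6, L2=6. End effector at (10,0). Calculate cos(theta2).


Given: L1 = 6, L2 = 6, target (x, y) = (10, 0)
Using cos(theta2) = (x^2 + y^2 - L1^2 - L2^2) / (2*L1*L2)
x^2 + y^2 = 10^2 + 0 = 100
L1^2 + L2^2 = 36 + 36 = 72
Numerator = 100 - 72 = 28
Denominator = 2*6*6 = 72
cos(theta2) = 28/72 = 7/18

7/18


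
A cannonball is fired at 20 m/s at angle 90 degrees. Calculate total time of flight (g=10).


Given: v0 = 20 m/s, theta = 90 deg, g = 10 m/s^2
sin(90) = 1
Using T = 2*v0*sin(theta) / g
T = 2*20*1 / 10
T = 40 / 10
T = 4 s

4 s


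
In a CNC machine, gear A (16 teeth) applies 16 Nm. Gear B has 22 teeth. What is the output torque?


Given: N1 = 16, N2 = 22, T1 = 16 Nm
Using T2/T1 = N2/N1
T2 = T1 * N2 / N1
T2 = 16 * 22 / 16
T2 = 352 / 16
T2 = 22 Nm

22 Nm


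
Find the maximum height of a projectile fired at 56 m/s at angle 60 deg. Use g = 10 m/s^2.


Given: v0 = 56 m/s, theta = 60 deg, g = 10 m/s^2
sin^2(60) = 3/4
Using H = v0^2 * sin^2(theta) / (2*g)
H = 56^2 * 3/4 / (2*10)
H = 3136 * 3/4 / 20
H = 2352 / 20
H = 588/5 m

588/5 m


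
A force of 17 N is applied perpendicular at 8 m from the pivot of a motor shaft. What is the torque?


Given: F = 17 N, r = 8 m, angle = 90 deg (perpendicular)
Using tau = F * r * sin(90)
sin(90) = 1
tau = 17 * 8 * 1
tau = 136 Nm

136 Nm


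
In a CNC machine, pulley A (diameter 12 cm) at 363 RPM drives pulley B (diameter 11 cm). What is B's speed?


Given: D1 = 12 cm, w1 = 363 RPM, D2 = 11 cm
Using D1*w1 = D2*w2
w2 = D1*w1 / D2
w2 = 12*363 / 11
w2 = 4356 / 11
w2 = 396 RPM

396 RPM


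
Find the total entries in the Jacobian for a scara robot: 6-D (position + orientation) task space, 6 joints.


Given: task space dimension = 6, joints = 6
Jacobian is a 6 x 6 matrix
Total entries = rows * columns
Total = 6 * 6
Total = 36

36


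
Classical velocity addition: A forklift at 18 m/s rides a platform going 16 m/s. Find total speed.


Given: object velocity = 18 m/s, platform velocity = 16 m/s (same direction)
Using classical velocity addition: v_total = v_object + v_platform
v_total = 18 + 16
v_total = 34 m/s

34 m/s


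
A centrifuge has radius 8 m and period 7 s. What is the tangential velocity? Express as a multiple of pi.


Given: radius r = 8 m, period T = 7 s
Using v = 2*pi*r / T
v = 2*pi*8 / 7
v = 16*pi / 7
v = 16/7*pi m/s

16/7*pi m/s


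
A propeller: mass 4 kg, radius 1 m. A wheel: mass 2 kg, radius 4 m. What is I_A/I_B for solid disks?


Given: M1=4 kg, R1=1 m, M2=2 kg, R2=4 m
For a disk: I = (1/2)*M*R^2, so I_A/I_B = (M1*R1^2)/(M2*R2^2)
M1*R1^2 = 4*1 = 4
M2*R2^2 = 2*16 = 32
I_A/I_B = 4/32 = 1/8

1/8


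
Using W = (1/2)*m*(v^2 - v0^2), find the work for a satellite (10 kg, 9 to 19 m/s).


Given: m = 10 kg, v0 = 9 m/s, v = 19 m/s
Using W = (1/2)*m*(v^2 - v0^2)
v^2 = 19^2 = 361
v0^2 = 9^2 = 81
v^2 - v0^2 = 361 - 81 = 280
W = (1/2)*10*280 = 1400 J

1400 J


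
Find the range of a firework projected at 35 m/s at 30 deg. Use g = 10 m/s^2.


Given: v0 = 35 m/s, theta = 30 deg, g = 10 m/s^2
sin(2*30) = sin(60) = sqrt(3)/2
Using R = v0^2 * sin(2*theta) / g
R = 35^2 * (sqrt(3)/2) / 10
R = 1225 * sqrt(3) / 20
R = 245/4*sqrt(3) m

245/4*sqrt(3) m


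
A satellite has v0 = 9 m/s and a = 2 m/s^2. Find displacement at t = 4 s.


Given: v0 = 9 m/s, a = 2 m/s^2, t = 4 s
Using s = v0*t + (1/2)*a*t^2
s = 9*4 + (1/2)*2*4^2
s = 36 + (1/2)*32
s = 36 + 16
s = 52

52 m


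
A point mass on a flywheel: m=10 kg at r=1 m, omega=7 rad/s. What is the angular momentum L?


Given: m = 10 kg, r = 1 m, omega = 7 rad/s
For a point mass: I = m*r^2
I = 10*1^2 = 10*1 = 10
L = I*omega = 10*7
L = 70 kg*m^2/s

70 kg*m^2/s


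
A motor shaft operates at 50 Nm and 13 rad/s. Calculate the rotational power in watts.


Given: tau = 50 Nm, omega = 13 rad/s
Using P = tau * omega
P = 50 * 13
P = 650 W

650 W


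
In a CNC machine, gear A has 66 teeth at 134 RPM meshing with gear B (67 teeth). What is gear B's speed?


Given: N1 = 66 teeth, w1 = 134 RPM, N2 = 67 teeth
Using N1*w1 = N2*w2
w2 = N1*w1 / N2
w2 = 66*134 / 67
w2 = 8844 / 67
w2 = 132 RPM

132 RPM


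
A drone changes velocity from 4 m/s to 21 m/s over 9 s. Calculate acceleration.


Given: initial velocity v0 = 4 m/s, final velocity v = 21 m/s, time t = 9 s
Using a = (v - v0) / t
a = (21 - 4) / 9
a = 17 / 9
a = 17/9 m/s^2

17/9 m/s^2


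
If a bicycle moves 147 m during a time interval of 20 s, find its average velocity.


Given: distance d = 147 m, time t = 20 s
Using v = d / t
v = 147 / 20
v = 147/20 m/s

147/20 m/s


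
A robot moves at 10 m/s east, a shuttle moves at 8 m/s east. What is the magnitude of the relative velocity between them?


Given: v_A = 10 m/s east, v_B = 8 m/s east
Both move in the same direction; relative speed = |v_A - v_B|
|10 - 8| = |2|
= 2 m/s

2 m/s


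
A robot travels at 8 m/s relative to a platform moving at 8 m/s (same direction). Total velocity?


Given: object velocity = 8 m/s, platform velocity = 8 m/s (same direction)
Using classical velocity addition: v_total = v_object + v_platform
v_total = 8 + 8
v_total = 16 m/s

16 m/s


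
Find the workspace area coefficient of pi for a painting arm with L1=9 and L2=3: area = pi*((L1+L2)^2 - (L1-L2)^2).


Given: L1 = 9, L2 = 3
(L1+L2)^2 = (12)^2 = 144
(L1-L2)^2 = (6)^2 = 36
Difference = 144 - 36 = 108
This equals 4*L1*L2 = 4*9*3 = 108
Workspace area = 108*pi

108


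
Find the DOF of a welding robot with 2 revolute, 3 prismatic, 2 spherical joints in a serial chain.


Given: serial robot with 2 revolute, 3 prismatic, 2 spherical joints
DOF contribution per joint type: revolute=1, prismatic=1, spherical=3, fixed=0
DOF = 2*1 + 3*1 + 2*3
DOF = 11

11


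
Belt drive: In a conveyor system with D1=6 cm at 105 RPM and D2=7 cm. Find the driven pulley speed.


Given: D1 = 6 cm, w1 = 105 RPM, D2 = 7 cm
Using D1*w1 = D2*w2
w2 = D1*w1 / D2
w2 = 6*105 / 7
w2 = 630 / 7
w2 = 90 RPM

90 RPM


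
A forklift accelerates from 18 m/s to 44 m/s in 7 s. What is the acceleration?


Given: initial velocity v0 = 18 m/s, final velocity v = 44 m/s, time t = 7 s
Using a = (v - v0) / t
a = (44 - 18) / 7
a = 26 / 7
a = 26/7 m/s^2

26/7 m/s^2


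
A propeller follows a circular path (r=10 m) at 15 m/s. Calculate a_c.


Given: v = 15 m/s, r = 10 m
Using a_c = v^2 / r
a_c = 15^2 / 10
a_c = 225 / 10
a_c = 45/2 m/s^2

45/2 m/s^2


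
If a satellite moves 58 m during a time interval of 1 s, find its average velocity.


Given: distance d = 58 m, time t = 1 s
Using v = d / t
v = 58 / 1
v = 58 m/s

58 m/s


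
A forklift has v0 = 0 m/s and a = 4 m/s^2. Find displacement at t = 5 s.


Given: v0 = 0 m/s, a = 4 m/s^2, t = 5 s
Using s = v0*t + (1/2)*a*t^2
s = 0*5 + (1/2)*4*5^2
s = 0 + (1/2)*100
s = 0 + 50
s = 50

50 m


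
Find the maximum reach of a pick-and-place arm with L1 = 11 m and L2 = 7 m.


Given: L1 = 11 m, L2 = 7 m
For a 2-link planar arm, max reach = L1 + L2 (fully extended)
Max reach = 11 + 7
Max reach = 18 m

18 m


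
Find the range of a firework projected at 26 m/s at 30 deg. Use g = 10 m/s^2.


Given: v0 = 26 m/s, theta = 30 deg, g = 10 m/s^2
sin(2*30) = sin(60) = sqrt(3)/2
Using R = v0^2 * sin(2*theta) / g
R = 26^2 * (sqrt(3)/2) / 10
R = 676 * sqrt(3) / 20
R = 169/5*sqrt(3) m

169/5*sqrt(3) m


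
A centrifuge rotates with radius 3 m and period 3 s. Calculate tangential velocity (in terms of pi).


Given: radius r = 3 m, period T = 3 s
Using v = 2*pi*r / T
v = 2*pi*3 / 3
v = 6*pi / 3
v = 2*pi m/s

2*pi m/s


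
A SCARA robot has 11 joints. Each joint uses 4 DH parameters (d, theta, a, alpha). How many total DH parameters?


Given: 11 joints, 4 DH parameters per joint (d, theta, a, alpha)
Total DH parameters = number_of_joints * 4
Total = 11 * 4
Total = 44

44


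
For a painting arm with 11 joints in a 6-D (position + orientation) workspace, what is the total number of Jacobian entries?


Given: task space dimension = 6, joints = 11
Jacobian is a 6 x 11 matrix
Total entries = rows * columns
Total = 6 * 11
Total = 66

66


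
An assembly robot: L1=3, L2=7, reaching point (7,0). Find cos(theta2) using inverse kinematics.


Given: L1 = 3, L2 = 7, target (x, y) = (7, 0)
Using cos(theta2) = (x^2 + y^2 - L1^2 - L2^2) / (2*L1*L2)
x^2 + y^2 = 7^2 + 0 = 49
L1^2 + L2^2 = 9 + 49 = 58
Numerator = 49 - 58 = -9
Denominator = 2*3*7 = 42
cos(theta2) = -9/42 = -3/14

-3/14


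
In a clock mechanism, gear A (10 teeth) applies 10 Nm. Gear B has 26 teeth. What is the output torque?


Given: N1 = 10, N2 = 26, T1 = 10 Nm
Using T2/T1 = N2/N1
T2 = T1 * N2 / N1
T2 = 10 * 26 / 10
T2 = 260 / 10
T2 = 26 Nm

26 Nm


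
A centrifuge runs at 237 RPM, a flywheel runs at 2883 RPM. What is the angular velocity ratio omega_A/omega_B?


Given: RPM_A = 237, RPM_B = 2883
omega = 2*pi*RPM/60, so omega_A/omega_B = RPM_A / RPM_B
omega_A/omega_B = 237 / 2883
omega_A/omega_B = 79/961

79/961


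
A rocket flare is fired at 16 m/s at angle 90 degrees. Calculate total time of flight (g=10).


Given: v0 = 16 m/s, theta = 90 deg, g = 10 m/s^2
sin(90) = 1
Using T = 2*v0*sin(theta) / g
T = 2*16*1 / 10
T = 32 / 10
T = 16/5 s

16/5 s


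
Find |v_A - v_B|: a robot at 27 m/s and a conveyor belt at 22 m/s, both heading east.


Given: v_A = 27 m/s east, v_B = 22 m/s east
Both move in the same direction; relative speed = |v_A - v_B|
|27 - 22| = |5|
= 5 m/s

5 m/s


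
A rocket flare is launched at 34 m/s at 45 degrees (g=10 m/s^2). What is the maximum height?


Given: v0 = 34 m/s, theta = 45 deg, g = 10 m/s^2
sin^2(45) = 1/2
Using H = v0^2 * sin^2(theta) / (2*g)
H = 34^2 * 1/2 / (2*10)
H = 1156 * 1/2 / 20
H = 578 / 20
H = 289/10 m

289/10 m


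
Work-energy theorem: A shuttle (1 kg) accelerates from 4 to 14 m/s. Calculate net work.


Given: m = 1 kg, v0 = 4 m/s, v = 14 m/s
Using W = (1/2)*m*(v^2 - v0^2)
v^2 = 14^2 = 196
v0^2 = 4^2 = 16
v^2 - v0^2 = 196 - 16 = 180
W = (1/2)*1*180 = 90 J

90 J


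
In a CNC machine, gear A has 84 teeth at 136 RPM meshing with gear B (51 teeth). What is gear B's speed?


Given: N1 = 84 teeth, w1 = 136 RPM, N2 = 51 teeth
Using N1*w1 = N2*w2
w2 = N1*w1 / N2
w2 = 84*136 / 51
w2 = 11424 / 51
w2 = 224 RPM

224 RPM


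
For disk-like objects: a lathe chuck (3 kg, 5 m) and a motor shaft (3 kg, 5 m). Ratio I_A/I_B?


Given: M1=3 kg, R1=5 m, M2=3 kg, R2=5 m
For a disk: I = (1/2)*M*R^2, so I_A/I_B = (M1*R1^2)/(M2*R2^2)
M1*R1^2 = 3*25 = 75
M2*R2^2 = 3*25 = 75
I_A/I_B = 75/75 = 1

1


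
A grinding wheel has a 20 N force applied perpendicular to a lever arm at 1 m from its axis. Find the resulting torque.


Given: F = 20 N, r = 1 m, angle = 90 deg (perpendicular)
Using tau = F * r * sin(90)
sin(90) = 1
tau = 20 * 1 * 1
tau = 20 Nm

20 Nm


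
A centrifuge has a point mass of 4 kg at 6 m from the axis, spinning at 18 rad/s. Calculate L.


Given: m = 4 kg, r = 6 m, omega = 18 rad/s
For a point mass: I = m*r^2
I = 4*6^2 = 4*36 = 144
L = I*omega = 144*18
L = 2592 kg*m^2/s

2592 kg*m^2/s


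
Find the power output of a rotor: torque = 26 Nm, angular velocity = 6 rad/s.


Given: tau = 26 Nm, omega = 6 rad/s
Using P = tau * omega
P = 26 * 6
P = 156 W

156 W


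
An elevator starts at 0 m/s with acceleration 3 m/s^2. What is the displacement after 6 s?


Given: v0 = 0 m/s, a = 3 m/s^2, t = 6 s
Using s = v0*t + (1/2)*a*t^2
s = 0*6 + (1/2)*3*6^2
s = 0 + (1/2)*108
s = 0 + 54
s = 54

54 m


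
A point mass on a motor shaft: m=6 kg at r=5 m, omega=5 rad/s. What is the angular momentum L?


Given: m = 6 kg, r = 5 m, omega = 5 rad/s
For a point mass: I = m*r^2
I = 6*5^2 = 6*25 = 150
L = I*omega = 150*5
L = 750 kg*m^2/s

750 kg*m^2/s


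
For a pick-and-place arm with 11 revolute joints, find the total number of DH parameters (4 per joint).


Given: 11 joints, 4 DH parameters per joint (d, theta, a, alpha)
Total DH parameters = number_of_joints * 4
Total = 11 * 4
Total = 44

44


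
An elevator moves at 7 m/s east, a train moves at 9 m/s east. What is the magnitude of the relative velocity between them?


Given: v_A = 7 m/s east, v_B = 9 m/s east
Both move in the same direction; relative speed = |v_A - v_B|
|7 - 9| = |-2|
= 2 m/s

2 m/s


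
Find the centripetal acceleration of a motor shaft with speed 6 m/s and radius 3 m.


Given: v = 6 m/s, r = 3 m
Using a_c = v^2 / r
a_c = 6^2 / 3
a_c = 36 / 3
a_c = 12 m/s^2

12 m/s^2


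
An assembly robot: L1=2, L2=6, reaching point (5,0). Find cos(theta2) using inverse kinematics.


Given: L1 = 2, L2 = 6, target (x, y) = (5, 0)
Using cos(theta2) = (x^2 + y^2 - L1^2 - L2^2) / (2*L1*L2)
x^2 + y^2 = 5^2 + 0 = 25
L1^2 + L2^2 = 4 + 36 = 40
Numerator = 25 - 40 = -15
Denominator = 2*2*6 = 24
cos(theta2) = -15/24 = -5/8

-5/8
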